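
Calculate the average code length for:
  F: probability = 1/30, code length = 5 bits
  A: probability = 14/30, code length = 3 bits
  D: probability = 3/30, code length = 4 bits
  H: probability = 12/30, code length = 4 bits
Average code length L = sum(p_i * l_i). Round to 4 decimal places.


Weighted contributions p_i * l_i:
  F: (1/30) * 5 = 5/30
  A: (14/30) * 3 = 42/30
  D: (3/30) * 4 = 12/30
  H: (12/30) * 4 = 48/30
Sum = (5 + 42 + 12 + 48)/30 = 107/30

L = 107/30 = 3.5667 bits/symbol


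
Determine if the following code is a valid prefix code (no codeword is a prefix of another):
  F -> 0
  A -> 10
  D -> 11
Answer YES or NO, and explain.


Checking each pair (does one codeword prefix another?):
  F='0' vs A='10': no prefix
  F='0' vs D='11': no prefix
  A='10' vs F='0': no prefix
  A='10' vs D='11': no prefix
  D='11' vs F='0': no prefix
  D='11' vs A='10': no prefix
No violation found over all pairs.

YES -- this is a valid prefix code. No codeword is a prefix of any other codeword.


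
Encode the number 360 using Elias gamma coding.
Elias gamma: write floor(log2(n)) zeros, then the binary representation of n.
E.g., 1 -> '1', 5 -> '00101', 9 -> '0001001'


num_bits = floor(log2(360)) + 1 = 9
leading_zeros = num_bits - 1 = 8
binary(360) = 101101000

Elias gamma(360) = '00000000' + '101101000' = 00000000101101000 (17 bits)


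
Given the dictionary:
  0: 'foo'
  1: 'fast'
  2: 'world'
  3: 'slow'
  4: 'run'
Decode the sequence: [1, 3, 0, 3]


Look up each index in the dictionary:
  1 -> 'fast'
  3 -> 'slow'
  0 -> 'foo'
  3 -> 'slow'

Decoded: "fast slow foo slow"


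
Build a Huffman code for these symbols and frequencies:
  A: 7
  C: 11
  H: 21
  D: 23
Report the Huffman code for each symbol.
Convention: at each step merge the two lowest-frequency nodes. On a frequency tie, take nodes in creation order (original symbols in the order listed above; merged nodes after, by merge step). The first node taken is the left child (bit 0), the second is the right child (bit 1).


Huffman tree construction:
Step 1: Merge A(7) + C(11) = 18
Step 2: Merge (A+C)(18) + H(21) = 39
Step 3: Merge D(23) + ((A+C)+H)(39) = 62
Read each symbol's code off the tree from the root (left child = 0, right child = 1).

Codes:
  A: 100 (length 3)
  C: 101 (length 3)
  H: 11 (length 2)
  D: 0 (length 1)
Average code length: 119/62 = 1.9194 bits/symbol


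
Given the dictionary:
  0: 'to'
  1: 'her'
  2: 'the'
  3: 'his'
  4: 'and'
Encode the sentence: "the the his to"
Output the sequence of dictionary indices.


Look up each word in the dictionary:
  'the' -> 2
  'the' -> 2
  'his' -> 3
  'to' -> 0

Encoded: [2, 2, 3, 0]


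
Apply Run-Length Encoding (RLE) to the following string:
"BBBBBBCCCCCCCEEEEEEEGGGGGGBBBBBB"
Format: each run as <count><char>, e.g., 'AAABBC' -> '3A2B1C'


Scanning runs left to right:
  i=0: run of 'B' x 6 -> '6B'
  i=6: run of 'C' x 7 -> '7C'
  i=13: run of 'E' x 7 -> '7E'
  i=20: run of 'G' x 6 -> '6G'
  i=26: run of 'B' x 6 -> '6B'

RLE = 6B7C7E6G6B


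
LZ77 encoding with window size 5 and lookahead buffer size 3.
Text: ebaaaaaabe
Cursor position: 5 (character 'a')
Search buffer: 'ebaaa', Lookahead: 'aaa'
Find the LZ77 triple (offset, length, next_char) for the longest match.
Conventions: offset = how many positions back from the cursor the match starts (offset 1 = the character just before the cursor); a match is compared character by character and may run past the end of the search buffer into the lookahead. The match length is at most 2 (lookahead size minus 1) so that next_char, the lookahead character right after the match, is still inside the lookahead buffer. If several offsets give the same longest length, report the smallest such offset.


Try each offset into the search buffer:
  offset=1 (pos 4, char 'a'): match length 2
  offset=2 (pos 3, char 'a'): match length 2
  offset=3 (pos 2, char 'a'): match length 2
  offset=4 (pos 1, char 'b'): match length 0
  offset=5 (pos 0, char 'e'): match length 0
Longest match has length 2, found at offsets 1, 2, 3; take the smallest, offset 1.
next_char = character at position 5 + 2 = 7 -> 'a'

Best match: offset=1, length=2 (matching 'aa' starting at position 4)
LZ77 triple: (1, 2, 'a')


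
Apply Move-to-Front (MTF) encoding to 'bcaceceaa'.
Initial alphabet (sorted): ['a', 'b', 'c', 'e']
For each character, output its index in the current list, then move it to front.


MTF encoding:
'b': index 1 in ['a', 'b', 'c', 'e'] -> ['b', 'a', 'c', 'e']
'c': index 2 in ['b', 'a', 'c', 'e'] -> ['c', 'b', 'a', 'e']
'a': index 2 in ['c', 'b', 'a', 'e'] -> ['a', 'c', 'b', 'e']
'c': index 1 in ['a', 'c', 'b', 'e'] -> ['c', 'a', 'b', 'e']
'e': index 3 in ['c', 'a', 'b', 'e'] -> ['e', 'c', 'a', 'b']
'c': index 1 in ['e', 'c', 'a', 'b'] -> ['c', 'e', 'a', 'b']
'e': index 1 in ['c', 'e', 'a', 'b'] -> ['e', 'c', 'a', 'b']
'a': index 2 in ['e', 'c', 'a', 'b'] -> ['a', 'e', 'c', 'b']
'a': index 0 in ['a', 'e', 'c', 'b'] -> ['a', 'e', 'c', 'b']


Output: [1, 2, 2, 1, 3, 1, 1, 2, 0]


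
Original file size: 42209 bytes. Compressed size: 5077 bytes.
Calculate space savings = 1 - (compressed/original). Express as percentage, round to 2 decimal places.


ratio = compressed/original = 5077/42209 = 0.120282
savings = 1 - ratio = 1 - 0.120282 = 0.879718
as a percentage: 0.879718 * 100 = 87.97%

Space savings = 1 - 5077/42209 = 87.97%


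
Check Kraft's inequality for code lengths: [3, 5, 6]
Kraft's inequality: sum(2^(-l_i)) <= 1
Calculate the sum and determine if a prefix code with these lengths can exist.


Sum = 2^(-3) + 2^(-5) + 2^(-6)
    = 0.125 + 0.03125 + 0.015625
    = 11/64 = 0.171875
Since 0.171875 <= 1, Kraft's inequality IS satisfied.
A prefix code with these lengths CAN exist.

Kraft sum = 0.171875. Satisfied.


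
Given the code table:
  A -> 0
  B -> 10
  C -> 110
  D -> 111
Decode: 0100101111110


Decoding:
0 -> A
10 -> B
0 -> A
10 -> B
111 -> D
111 -> D
0 -> A


Result: ABABDDA


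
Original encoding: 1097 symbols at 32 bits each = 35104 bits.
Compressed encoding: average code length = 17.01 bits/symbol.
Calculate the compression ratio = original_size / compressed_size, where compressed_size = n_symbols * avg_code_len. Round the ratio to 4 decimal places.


original_size = n_symbols * orig_bits = 1097 * 32 = 35104 bits
compressed_size = n_symbols * avg_code_len = 1097 * 17.01 = 18659.97 bits
ratio = original_size / compressed_size = 35104 / 18659.97 = 1.8812

Compression ratio = 1.8812


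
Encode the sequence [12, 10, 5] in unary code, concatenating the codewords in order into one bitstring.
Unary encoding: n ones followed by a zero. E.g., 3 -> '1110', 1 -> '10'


Encode each number as n ones followed by a terminating 0:
  12 -> 1111111111110 (13 bits)
  10 -> 11111111110 (11 bits)
  5 -> 111110 (6 bits)
Total length = 13 + 11 + 6 = 30 bits.

Unary([12, 10, 5]) = 111111111111011111111110111110 (30 bits)


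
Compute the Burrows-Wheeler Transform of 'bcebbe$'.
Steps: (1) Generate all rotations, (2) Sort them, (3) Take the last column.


Rotations (sorted):
  0: $bcebbe -> last char: e
  1: bbe$bce -> last char: e
  2: bcebbe$ -> last char: $
  3: be$bceb -> last char: b
  4: cebbe$b -> last char: b
  5: e$bcebb -> last char: b
  6: ebbe$bc -> last char: c


BWT = ee$bbbc


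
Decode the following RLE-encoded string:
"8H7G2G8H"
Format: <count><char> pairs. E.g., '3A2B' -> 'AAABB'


Expanding each <count><char> pair:
  8H -> 'HHHHHHHH'
  7G -> 'GGGGGGG'
  2G -> 'GG'
  8H -> 'HHHHHHHH'

Decoded = HHHHHHHHGGGGGGGGGHHHHHHHH


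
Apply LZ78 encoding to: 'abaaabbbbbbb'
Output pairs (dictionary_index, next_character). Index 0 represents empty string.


LZ78 encoding steps:
Dictionary: {0: ''}
Step 1: w='' (idx 0), next='a' -> output (0, 'a'), add 'a' as idx 1
Step 2: w='' (idx 0), next='b' -> output (0, 'b'), add 'b' as idx 2
Step 3: w='a' (idx 1), next='a' -> output (1, 'a'), add 'aa' as idx 3
Step 4: w='a' (idx 1), next='b' -> output (1, 'b'), add 'ab' as idx 4
Step 5: w='b' (idx 2), next='b' -> output (2, 'b'), add 'bb' as idx 5
Step 6: w='bb' (idx 5), next='b' -> output (5, 'b'), add 'bbb' as idx 6
Step 7: w='b' (idx 2), end of input -> output (2, '')


Encoded: [(0, 'a'), (0, 'b'), (1, 'a'), (1, 'b'), (2, 'b'), (5, 'b'), (2, '')]


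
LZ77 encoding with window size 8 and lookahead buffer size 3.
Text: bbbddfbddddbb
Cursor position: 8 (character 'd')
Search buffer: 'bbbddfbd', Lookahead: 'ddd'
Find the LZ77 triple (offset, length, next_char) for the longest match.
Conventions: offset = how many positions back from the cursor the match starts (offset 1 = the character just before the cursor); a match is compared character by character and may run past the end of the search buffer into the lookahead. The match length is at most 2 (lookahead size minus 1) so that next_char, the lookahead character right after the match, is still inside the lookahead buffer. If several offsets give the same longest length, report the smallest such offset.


Try each offset into the search buffer:
  offset=1 (pos 7, char 'd'): match length 2
  offset=2 (pos 6, char 'b'): match length 0
  offset=3 (pos 5, char 'f'): match length 0
  offset=4 (pos 4, char 'd'): match length 1
  offset=5 (pos 3, char 'd'): match length 2
  offset=6 (pos 2, char 'b'): match length 0
  offset=7 (pos 1, char 'b'): match length 0
  offset=8 (pos 0, char 'b'): match length 0
Longest match has length 2, found at offsets 1, 5; take the smallest, offset 1.
next_char = character at position 8 + 2 = 10 -> 'd'

Best match: offset=1, length=2 (matching 'dd' starting at position 7)
LZ77 triple: (1, 2, 'd')


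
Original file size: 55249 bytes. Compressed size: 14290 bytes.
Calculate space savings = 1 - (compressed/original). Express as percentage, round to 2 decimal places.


ratio = compressed/original = 14290/55249 = 0.258647
savings = 1 - ratio = 1 - 0.258647 = 0.741353
as a percentage: 0.741353 * 100 = 74.14%

Space savings = 1 - 14290/55249 = 74.14%


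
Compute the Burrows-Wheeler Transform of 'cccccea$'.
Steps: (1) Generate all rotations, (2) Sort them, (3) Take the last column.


Rotations (sorted):
  0: $cccccea -> last char: a
  1: a$ccccce -> last char: e
  2: cccccea$ -> last char: $
  3: ccccea$c -> last char: c
  4: cccea$cc -> last char: c
  5: ccea$ccc -> last char: c
  6: cea$cccc -> last char: c
  7: ea$ccccc -> last char: c


BWT = ae$ccccc


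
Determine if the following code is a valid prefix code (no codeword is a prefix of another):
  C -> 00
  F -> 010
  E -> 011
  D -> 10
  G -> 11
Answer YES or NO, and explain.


Checking each pair (does one codeword prefix another?):
  C='00' vs F='010': no prefix
  C='00' vs E='011': no prefix
  C='00' vs D='10': no prefix
  C='00' vs G='11': no prefix
  F='010' vs C='00': no prefix
  F='010' vs E='011': no prefix
  F='010' vs D='10': no prefix
  F='010' vs G='11': no prefix
  E='011' vs C='00': no prefix
  E='011' vs F='010': no prefix
  E='011' vs D='10': no prefix
  E='011' vs G='11': no prefix
  D='10' vs C='00': no prefix
  D='10' vs F='010': no prefix
  D='10' vs E='011': no prefix
  D='10' vs G='11': no prefix
  G='11' vs C='00': no prefix
  G='11' vs F='010': no prefix
  G='11' vs E='011': no prefix
  G='11' vs D='10': no prefix
No violation found over all pairs.

YES -- this is a valid prefix code. No codeword is a prefix of any other codeword.


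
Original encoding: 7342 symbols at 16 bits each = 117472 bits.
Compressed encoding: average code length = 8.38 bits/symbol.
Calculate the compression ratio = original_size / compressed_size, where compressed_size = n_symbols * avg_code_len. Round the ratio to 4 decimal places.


original_size = n_symbols * orig_bits = 7342 * 16 = 117472 bits
compressed_size = n_symbols * avg_code_len = 7342 * 8.38 = 61525.96 bits
ratio = original_size / compressed_size = 117472 / 61525.96 = 1.9093

Compression ratio = 1.9093


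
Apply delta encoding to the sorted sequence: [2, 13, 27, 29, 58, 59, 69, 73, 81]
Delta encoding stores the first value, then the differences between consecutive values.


First value: 2
Deltas:
  13 - 2 = 11
  27 - 13 = 14
  29 - 27 = 2
  58 - 29 = 29
  59 - 58 = 1
  69 - 59 = 10
  73 - 69 = 4
  81 - 73 = 8


Delta encoded: [2, 11, 14, 2, 29, 1, 10, 4, 8]


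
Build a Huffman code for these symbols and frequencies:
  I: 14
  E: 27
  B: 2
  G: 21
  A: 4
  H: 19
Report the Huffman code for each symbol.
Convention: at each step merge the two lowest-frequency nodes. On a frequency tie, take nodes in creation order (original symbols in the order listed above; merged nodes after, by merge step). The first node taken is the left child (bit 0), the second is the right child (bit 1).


Huffman tree construction:
Step 1: Merge B(2) + A(4) = 6
Step 2: Merge (B+A)(6) + I(14) = 20
Step 3: Merge H(19) + ((B+A)+I)(20) = 39
Step 4: Merge G(21) + E(27) = 48
Step 5: Merge (H+((B+A)+I))(39) + (G+E)(48) = 87
Read each symbol's code off the tree from the root (left child = 0, right child = 1).

Codes:
  I: 011 (length 3)
  E: 11 (length 2)
  B: 0100 (length 4)
  G: 10 (length 2)
  A: 0101 (length 4)
  H: 00 (length 2)
Average code length: 200/87 = 2.2989 bits/symbol


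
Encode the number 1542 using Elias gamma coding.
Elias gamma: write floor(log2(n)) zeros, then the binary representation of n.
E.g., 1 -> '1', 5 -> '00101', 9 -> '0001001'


num_bits = floor(log2(1542)) + 1 = 11
leading_zeros = num_bits - 1 = 10
binary(1542) = 11000000110

Elias gamma(1542) = '0000000000' + '11000000110' = 000000000011000000110 (21 bits)


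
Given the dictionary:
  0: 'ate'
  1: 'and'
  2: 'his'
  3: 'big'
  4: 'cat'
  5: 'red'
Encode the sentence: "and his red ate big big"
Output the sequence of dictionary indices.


Look up each word in the dictionary:
  'and' -> 1
  'his' -> 2
  'red' -> 5
  'ate' -> 0
  'big' -> 3
  'big' -> 3

Encoded: [1, 2, 5, 0, 3, 3]


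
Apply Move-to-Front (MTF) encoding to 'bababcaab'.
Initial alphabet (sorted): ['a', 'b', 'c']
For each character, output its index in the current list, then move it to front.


MTF encoding:
'b': index 1 in ['a', 'b', 'c'] -> ['b', 'a', 'c']
'a': index 1 in ['b', 'a', 'c'] -> ['a', 'b', 'c']
'b': index 1 in ['a', 'b', 'c'] -> ['b', 'a', 'c']
'a': index 1 in ['b', 'a', 'c'] -> ['a', 'b', 'c']
'b': index 1 in ['a', 'b', 'c'] -> ['b', 'a', 'c']
'c': index 2 in ['b', 'a', 'c'] -> ['c', 'b', 'a']
'a': index 2 in ['c', 'b', 'a'] -> ['a', 'c', 'b']
'a': index 0 in ['a', 'c', 'b'] -> ['a', 'c', 'b']
'b': index 2 in ['a', 'c', 'b'] -> ['b', 'a', 'c']


Output: [1, 1, 1, 1, 1, 2, 2, 0, 2]


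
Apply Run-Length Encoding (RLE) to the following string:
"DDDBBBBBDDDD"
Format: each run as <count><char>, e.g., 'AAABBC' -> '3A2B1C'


Scanning runs left to right:
  i=0: run of 'D' x 3 -> '3D'
  i=3: run of 'B' x 5 -> '5B'
  i=8: run of 'D' x 4 -> '4D'

RLE = 3D5B4D


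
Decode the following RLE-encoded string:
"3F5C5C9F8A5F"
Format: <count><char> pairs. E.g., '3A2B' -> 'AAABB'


Expanding each <count><char> pair:
  3F -> 'FFF'
  5C -> 'CCCCC'
  5C -> 'CCCCC'
  9F -> 'FFFFFFFFF'
  8A -> 'AAAAAAAA'
  5F -> 'FFFFF'

Decoded = FFFCCCCCCCCCCFFFFFFFFFAAAAAAAAFFFFF


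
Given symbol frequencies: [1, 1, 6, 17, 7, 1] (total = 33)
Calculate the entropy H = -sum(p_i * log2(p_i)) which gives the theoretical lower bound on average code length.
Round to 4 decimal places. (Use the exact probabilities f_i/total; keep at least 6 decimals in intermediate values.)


Per-symbol terms -p_i * log2(p_i) with p_i = f_i/33:
  p = 1/33 = 0.030303: log2(p) = -5.044394, -p*log2(p) = 0.152860
  p = 1/33 = 0.030303: log2(p) = -5.044394, -p*log2(p) = 0.152860
  p = 6/33 = 0.181818: log2(p) = -2.459432, -p*log2(p) = 0.447169
  p = 17/33 = 0.515152: log2(p) = -0.956931, -p*log2(p) = 0.492965
  p = 7/33 = 0.212121: log2(p) = -2.237039, -p*log2(p) = 0.474523
  p = 1/33 = 0.030303: log2(p) = -5.044394, -p*log2(p) = 0.152860
H = 0.152860 + 0.152860 + 0.447169 + 0.492965 + 0.474523 + 0.152860 = 1.873237

H = 1.8732 bits/symbol


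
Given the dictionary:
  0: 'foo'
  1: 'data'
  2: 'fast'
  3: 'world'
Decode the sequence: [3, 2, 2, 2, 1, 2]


Look up each index in the dictionary:
  3 -> 'world'
  2 -> 'fast'
  2 -> 'fast'
  2 -> 'fast'
  1 -> 'data'
  2 -> 'fast'

Decoded: "world fast fast fast data fast"


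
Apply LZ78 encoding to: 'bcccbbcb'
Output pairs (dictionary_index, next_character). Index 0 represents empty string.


LZ78 encoding steps:
Dictionary: {0: ''}
Step 1: w='' (idx 0), next='b' -> output (0, 'b'), add 'b' as idx 1
Step 2: w='' (idx 0), next='c' -> output (0, 'c'), add 'c' as idx 2
Step 3: w='c' (idx 2), next='c' -> output (2, 'c'), add 'cc' as idx 3
Step 4: w='b' (idx 1), next='b' -> output (1, 'b'), add 'bb' as idx 4
Step 5: w='c' (idx 2), next='b' -> output (2, 'b'), add 'cb' as idx 5


Encoded: [(0, 'b'), (0, 'c'), (2, 'c'), (1, 'b'), (2, 'b')]


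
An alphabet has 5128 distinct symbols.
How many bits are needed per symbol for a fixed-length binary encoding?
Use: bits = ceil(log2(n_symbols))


log2(5128) = 12.3242
Bracket: 2^12 = 4096 < 5128 <= 2^13 = 8192
So ceil(log2(5128)) = 13

bits = ceil(log2(5128)) = ceil(12.3242) = 13 bits


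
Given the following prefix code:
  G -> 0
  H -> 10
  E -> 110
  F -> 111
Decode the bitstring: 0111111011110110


Decoding step by step:
Bits 0 -> G
Bits 111 -> F
Bits 111 -> F
Bits 0 -> G
Bits 111 -> F
Bits 10 -> H
Bits 110 -> E


Decoded message: GFFGFHE


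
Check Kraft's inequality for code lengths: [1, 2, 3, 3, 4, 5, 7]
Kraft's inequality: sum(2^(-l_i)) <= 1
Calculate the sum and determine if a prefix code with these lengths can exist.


Sum = 2^(-1) + 2^(-2) + 2^(-3) + 2^(-3) + 2^(-4) + 2^(-5) + 2^(-7)
    = 0.5 + 0.25 + 0.125 + 0.125 + 0.0625 + 0.03125 + 0.0078125
    = 141/128 = 1.1015625
Since 1.1015625 > 1, Kraft's inequality is NOT satisfied.
A prefix code with these lengths CANNOT exist.

Kraft sum = 1.1015625. Not satisfied.


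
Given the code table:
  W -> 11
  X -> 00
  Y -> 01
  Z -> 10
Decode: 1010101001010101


Decoding:
10 -> Z
10 -> Z
10 -> Z
10 -> Z
01 -> Y
01 -> Y
01 -> Y
01 -> Y


Result: ZZZZYYYY


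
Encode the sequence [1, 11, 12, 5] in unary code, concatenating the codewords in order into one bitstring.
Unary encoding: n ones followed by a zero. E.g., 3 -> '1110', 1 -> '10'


Encode each number as n ones followed by a terminating 0:
  1 -> 10 (2 bits)
  11 -> 111111111110 (12 bits)
  12 -> 1111111111110 (13 bits)
  5 -> 111110 (6 bits)
Total length = 2 + 12 + 13 + 6 = 33 bits.

Unary([1, 11, 12, 5]) = 101111111111101111111111110111110 (33 bits)


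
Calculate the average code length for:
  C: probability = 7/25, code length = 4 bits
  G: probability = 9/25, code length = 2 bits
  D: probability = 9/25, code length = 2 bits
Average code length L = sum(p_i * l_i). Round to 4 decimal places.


Weighted contributions p_i * l_i:
  C: (7/25) * 4 = 28/25
  G: (9/25) * 2 = 18/25
  D: (9/25) * 2 = 18/25
Sum = (28 + 18 + 18)/25 = 64/25

L = 64/25 = 2.5600 bits/symbol


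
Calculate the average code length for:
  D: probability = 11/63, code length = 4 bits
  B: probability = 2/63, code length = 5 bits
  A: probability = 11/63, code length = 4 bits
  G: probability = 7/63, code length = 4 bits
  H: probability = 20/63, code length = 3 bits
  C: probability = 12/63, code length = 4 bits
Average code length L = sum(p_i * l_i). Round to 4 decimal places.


Weighted contributions p_i * l_i:
  D: (11/63) * 4 = 44/63
  B: (2/63) * 5 = 10/63
  A: (11/63) * 4 = 44/63
  G: (7/63) * 4 = 28/63
  H: (20/63) * 3 = 60/63
  C: (12/63) * 4 = 48/63
Sum = (44 + 10 + 44 + 28 + 60 + 48)/63 = 234/63

L = 234/63 = 3.7143 bits/symbol


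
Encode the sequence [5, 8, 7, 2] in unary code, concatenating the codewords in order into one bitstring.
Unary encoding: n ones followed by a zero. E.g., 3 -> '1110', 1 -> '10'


Encode each number as n ones followed by a terminating 0:
  5 -> 111110 (6 bits)
  8 -> 111111110 (9 bits)
  7 -> 11111110 (8 bits)
  2 -> 110 (3 bits)
Total length = 6 + 9 + 8 + 3 = 26 bits.

Unary([5, 8, 7, 2]) = 11111011111111011111110110 (26 bits)


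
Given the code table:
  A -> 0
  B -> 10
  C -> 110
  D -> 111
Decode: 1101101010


Decoding:
110 -> C
110 -> C
10 -> B
10 -> B


Result: CCBB


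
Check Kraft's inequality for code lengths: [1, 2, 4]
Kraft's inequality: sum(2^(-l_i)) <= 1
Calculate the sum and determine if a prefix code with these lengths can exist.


Sum = 2^(-1) + 2^(-2) + 2^(-4)
    = 0.5 + 0.25 + 0.0625
    = 13/16 = 0.8125
Since 0.8125 <= 1, Kraft's inequality IS satisfied.
A prefix code with these lengths CAN exist.

Kraft sum = 0.8125. Satisfied.


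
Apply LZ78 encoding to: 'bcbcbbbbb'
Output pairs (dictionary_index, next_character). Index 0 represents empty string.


LZ78 encoding steps:
Dictionary: {0: ''}
Step 1: w='' (idx 0), next='b' -> output (0, 'b'), add 'b' as idx 1
Step 2: w='' (idx 0), next='c' -> output (0, 'c'), add 'c' as idx 2
Step 3: w='b' (idx 1), next='c' -> output (1, 'c'), add 'bc' as idx 3
Step 4: w='b' (idx 1), next='b' -> output (1, 'b'), add 'bb' as idx 4
Step 5: w='bb' (idx 4), next='b' -> output (4, 'b'), add 'bbb' as idx 5


Encoded: [(0, 'b'), (0, 'c'), (1, 'c'), (1, 'b'), (4, 'b')]


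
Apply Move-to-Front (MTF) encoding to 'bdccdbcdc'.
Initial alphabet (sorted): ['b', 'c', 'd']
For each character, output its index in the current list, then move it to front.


MTF encoding:
'b': index 0 in ['b', 'c', 'd'] -> ['b', 'c', 'd']
'd': index 2 in ['b', 'c', 'd'] -> ['d', 'b', 'c']
'c': index 2 in ['d', 'b', 'c'] -> ['c', 'd', 'b']
'c': index 0 in ['c', 'd', 'b'] -> ['c', 'd', 'b']
'd': index 1 in ['c', 'd', 'b'] -> ['d', 'c', 'b']
'b': index 2 in ['d', 'c', 'b'] -> ['b', 'd', 'c']
'c': index 2 in ['b', 'd', 'c'] -> ['c', 'b', 'd']
'd': index 2 in ['c', 'b', 'd'] -> ['d', 'c', 'b']
'c': index 1 in ['d', 'c', 'b'] -> ['c', 'd', 'b']


Output: [0, 2, 2, 0, 1, 2, 2, 2, 1]


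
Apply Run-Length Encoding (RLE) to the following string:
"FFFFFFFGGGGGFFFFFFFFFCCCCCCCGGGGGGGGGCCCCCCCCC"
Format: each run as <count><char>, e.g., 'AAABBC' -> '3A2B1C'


Scanning runs left to right:
  i=0: run of 'F' x 7 -> '7F'
  i=7: run of 'G' x 5 -> '5G'
  i=12: run of 'F' x 9 -> '9F'
  i=21: run of 'C' x 7 -> '7C'
  i=28: run of 'G' x 9 -> '9G'
  i=37: run of 'C' x 9 -> '9C'

RLE = 7F5G9F7C9G9C


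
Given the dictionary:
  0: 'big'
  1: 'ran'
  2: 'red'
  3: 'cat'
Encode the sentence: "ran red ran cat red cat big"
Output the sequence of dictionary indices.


Look up each word in the dictionary:
  'ran' -> 1
  'red' -> 2
  'ran' -> 1
  'cat' -> 3
  'red' -> 2
  'cat' -> 3
  'big' -> 0

Encoded: [1, 2, 1, 3, 2, 3, 0]


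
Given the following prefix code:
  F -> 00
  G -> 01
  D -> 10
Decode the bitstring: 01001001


Decoding step by step:
Bits 01 -> G
Bits 00 -> F
Bits 10 -> D
Bits 01 -> G


Decoded message: GFDG


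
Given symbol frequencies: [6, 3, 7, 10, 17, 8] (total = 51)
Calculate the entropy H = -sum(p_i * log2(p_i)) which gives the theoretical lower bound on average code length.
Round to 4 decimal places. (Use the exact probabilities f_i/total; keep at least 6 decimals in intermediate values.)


Per-symbol terms -p_i * log2(p_i) with p_i = f_i/51:
  p = 6/51 = 0.117647: log2(p) = -3.087463, -p*log2(p) = 0.363231
  p = 3/51 = 0.058824: log2(p) = -4.087463, -p*log2(p) = 0.240439
  p = 7/51 = 0.137255: log2(p) = -2.865070, -p*log2(p) = 0.393245
  p = 10/51 = 0.196078: log2(p) = -2.350497, -p*log2(p) = 0.460882
  p = 17/51 = 0.333333: log2(p) = -1.584963, -p*log2(p) = 0.528321
  p = 8/51 = 0.156863: log2(p) = -2.672425, -p*log2(p) = 0.419204
H = 0.363231 + 0.240439 + 0.393245 + 0.460882 + 0.528321 + 0.419204 = 2.405322

H = 2.4053 bits/symbol


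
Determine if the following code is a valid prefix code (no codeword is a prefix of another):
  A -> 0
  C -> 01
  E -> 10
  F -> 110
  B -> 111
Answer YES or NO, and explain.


Checking each pair (does one codeword prefix another?):
  A='0' vs C='01': prefix -- VIOLATION

NO -- this is NOT a valid prefix code. A (0) is a prefix of C (01).


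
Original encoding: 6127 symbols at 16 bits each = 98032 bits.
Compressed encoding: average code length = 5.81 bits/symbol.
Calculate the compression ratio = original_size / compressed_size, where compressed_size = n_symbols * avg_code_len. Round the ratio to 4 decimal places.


original_size = n_symbols * orig_bits = 6127 * 16 = 98032 bits
compressed_size = n_symbols * avg_code_len = 6127 * 5.81 = 35597.87 bits
ratio = original_size / compressed_size = 98032 / 35597.87 = 2.7539

Compression ratio = 2.7539


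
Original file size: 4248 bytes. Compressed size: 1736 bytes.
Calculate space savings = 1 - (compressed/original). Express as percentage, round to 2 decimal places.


ratio = compressed/original = 1736/4248 = 0.408663
savings = 1 - ratio = 1 - 0.408663 = 0.591337
as a percentage: 0.591337 * 100 = 59.13%

Space savings = 1 - 1736/4248 = 59.13%


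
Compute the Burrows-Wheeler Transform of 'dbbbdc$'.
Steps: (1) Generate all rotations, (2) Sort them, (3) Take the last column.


Rotations (sorted):
  0: $dbbbdc -> last char: c
  1: bbbdc$d -> last char: d
  2: bbdc$db -> last char: b
  3: bdc$dbb -> last char: b
  4: c$dbbbd -> last char: d
  5: dbbbdc$ -> last char: $
  6: dc$dbbb -> last char: b


BWT = cdbbd$b


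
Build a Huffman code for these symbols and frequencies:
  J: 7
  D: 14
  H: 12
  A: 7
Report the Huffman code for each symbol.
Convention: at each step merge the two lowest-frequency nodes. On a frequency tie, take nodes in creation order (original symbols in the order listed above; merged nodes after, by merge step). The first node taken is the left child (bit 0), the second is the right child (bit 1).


Huffman tree construction:
Step 1: Merge J(7) + A(7) = 14
Step 2: Merge H(12) + D(14) = 26
Step 3: Merge (J+A)(14) + (H+D)(26) = 40
Read each symbol's code off the tree from the root (left child = 0, right child = 1).

Codes:
  J: 00 (length 2)
  D: 11 (length 2)
  H: 10 (length 2)
  A: 01 (length 2)
Average code length: 80/40 = 2.0000 bits/symbol


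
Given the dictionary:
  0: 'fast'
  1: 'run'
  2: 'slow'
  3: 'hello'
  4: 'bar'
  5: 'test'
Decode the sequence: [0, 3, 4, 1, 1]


Look up each index in the dictionary:
  0 -> 'fast'
  3 -> 'hello'
  4 -> 'bar'
  1 -> 'run'
  1 -> 'run'

Decoded: "fast hello bar run run"


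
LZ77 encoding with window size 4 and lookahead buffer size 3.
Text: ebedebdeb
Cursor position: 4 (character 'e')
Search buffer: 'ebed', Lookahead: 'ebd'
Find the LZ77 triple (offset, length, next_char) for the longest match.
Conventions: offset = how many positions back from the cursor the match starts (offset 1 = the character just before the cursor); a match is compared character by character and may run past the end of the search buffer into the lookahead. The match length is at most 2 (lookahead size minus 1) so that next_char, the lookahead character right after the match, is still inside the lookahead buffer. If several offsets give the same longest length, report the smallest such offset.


Try each offset into the search buffer:
  offset=1 (pos 3, char 'd'): match length 0
  offset=2 (pos 2, char 'e'): match length 1
  offset=3 (pos 1, char 'b'): match length 0
  offset=4 (pos 0, char 'e'): match length 2
Longest match has length 2 at offset 4.
next_char = character at position 4 + 2 = 6 -> 'd'

Best match: offset=4, length=2 (matching 'eb' starting at position 0)
LZ77 triple: (4, 2, 'd')


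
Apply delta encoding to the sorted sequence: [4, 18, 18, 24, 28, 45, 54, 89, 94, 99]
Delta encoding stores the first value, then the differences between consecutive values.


First value: 4
Deltas:
  18 - 4 = 14
  18 - 18 = 0
  24 - 18 = 6
  28 - 24 = 4
  45 - 28 = 17
  54 - 45 = 9
  89 - 54 = 35
  94 - 89 = 5
  99 - 94 = 5


Delta encoded: [4, 14, 0, 6, 4, 17, 9, 35, 5, 5]


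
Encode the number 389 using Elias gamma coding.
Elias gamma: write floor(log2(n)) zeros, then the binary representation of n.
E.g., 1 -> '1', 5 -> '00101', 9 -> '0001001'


num_bits = floor(log2(389)) + 1 = 9
leading_zeros = num_bits - 1 = 8
binary(389) = 110000101

Elias gamma(389) = '00000000' + '110000101' = 00000000110000101 (17 bits)


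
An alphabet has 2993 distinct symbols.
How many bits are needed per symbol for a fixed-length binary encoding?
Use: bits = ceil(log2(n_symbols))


log2(2993) = 11.5474
Bracket: 2^11 = 2048 < 2993 <= 2^12 = 4096
So ceil(log2(2993)) = 12

bits = ceil(log2(2993)) = ceil(11.5474) = 12 bits


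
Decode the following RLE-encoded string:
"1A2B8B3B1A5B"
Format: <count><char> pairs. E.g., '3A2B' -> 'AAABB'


Expanding each <count><char> pair:
  1A -> 'A'
  2B -> 'BB'
  8B -> 'BBBBBBBB'
  3B -> 'BBB'
  1A -> 'A'
  5B -> 'BBBBB'

Decoded = ABBBBBBBBBBBBBABBBBB


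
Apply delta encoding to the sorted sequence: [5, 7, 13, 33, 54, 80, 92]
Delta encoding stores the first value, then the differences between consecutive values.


First value: 5
Deltas:
  7 - 5 = 2
  13 - 7 = 6
  33 - 13 = 20
  54 - 33 = 21
  80 - 54 = 26
  92 - 80 = 12


Delta encoded: [5, 2, 6, 20, 21, 26, 12]


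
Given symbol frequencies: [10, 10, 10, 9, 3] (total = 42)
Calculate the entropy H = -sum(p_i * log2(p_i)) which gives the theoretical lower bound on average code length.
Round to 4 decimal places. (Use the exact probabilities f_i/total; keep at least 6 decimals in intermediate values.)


Per-symbol terms -p_i * log2(p_i) with p_i = f_i/42:
  p = 10/42 = 0.238095: log2(p) = -2.070389, -p*log2(p) = 0.492950
  p = 10/42 = 0.238095: log2(p) = -2.070389, -p*log2(p) = 0.492950
  p = 10/42 = 0.238095: log2(p) = -2.070389, -p*log2(p) = 0.492950
  p = 9/42 = 0.214286: log2(p) = -2.222392, -p*log2(p) = 0.476227
  p = 3/42 = 0.071429: log2(p) = -3.807355, -p*log2(p) = 0.271954
H = 0.492950 + 0.492950 + 0.492950 + 0.476227 + 0.271954 = 2.227031

H = 2.227 bits/symbol


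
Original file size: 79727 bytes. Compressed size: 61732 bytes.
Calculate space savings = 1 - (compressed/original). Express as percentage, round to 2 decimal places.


ratio = compressed/original = 61732/79727 = 0.774292
savings = 1 - ratio = 1 - 0.774292 = 0.225708
as a percentage: 0.225708 * 100 = 22.57%

Space savings = 1 - 61732/79727 = 22.57%


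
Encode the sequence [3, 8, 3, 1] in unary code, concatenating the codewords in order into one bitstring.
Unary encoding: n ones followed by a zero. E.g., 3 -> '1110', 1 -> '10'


Encode each number as n ones followed by a terminating 0:
  3 -> 1110 (4 bits)
  8 -> 111111110 (9 bits)
  3 -> 1110 (4 bits)
  1 -> 10 (2 bits)
Total length = 4 + 9 + 4 + 2 = 19 bits.

Unary([3, 8, 3, 1]) = 1110111111110111010 (19 bits)


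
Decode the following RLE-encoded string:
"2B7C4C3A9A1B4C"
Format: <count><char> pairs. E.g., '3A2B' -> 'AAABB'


Expanding each <count><char> pair:
  2B -> 'BB'
  7C -> 'CCCCCCC'
  4C -> 'CCCC'
  3A -> 'AAA'
  9A -> 'AAAAAAAAA'
  1B -> 'B'
  4C -> 'CCCC'

Decoded = BBCCCCCCCCCCCAAAAAAAAAAAABCCCC


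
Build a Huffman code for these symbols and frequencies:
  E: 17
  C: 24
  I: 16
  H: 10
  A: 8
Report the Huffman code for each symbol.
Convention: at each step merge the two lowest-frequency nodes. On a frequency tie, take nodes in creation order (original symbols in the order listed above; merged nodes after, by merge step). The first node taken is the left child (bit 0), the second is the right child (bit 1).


Huffman tree construction:
Step 1: Merge A(8) + H(10) = 18
Step 2: Merge I(16) + E(17) = 33
Step 3: Merge (A+H)(18) + C(24) = 42
Step 4: Merge (I+E)(33) + ((A+H)+C)(42) = 75
Read each symbol's code off the tree from the root (left child = 0, right child = 1).

Codes:
  E: 01 (length 2)
  C: 11 (length 2)
  I: 00 (length 2)
  H: 101 (length 3)
  A: 100 (length 3)
Average code length: 168/75 = 2.2400 bits/symbol


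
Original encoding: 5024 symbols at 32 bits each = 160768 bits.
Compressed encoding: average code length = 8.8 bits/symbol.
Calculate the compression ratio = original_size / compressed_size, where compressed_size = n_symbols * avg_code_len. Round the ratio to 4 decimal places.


original_size = n_symbols * orig_bits = 5024 * 32 = 160768 bits
compressed_size = n_symbols * avg_code_len = 5024 * 8.8 = 44211.2 bits
ratio = original_size / compressed_size = 160768 / 44211.2 = 3.6364

Compression ratio = 3.6364


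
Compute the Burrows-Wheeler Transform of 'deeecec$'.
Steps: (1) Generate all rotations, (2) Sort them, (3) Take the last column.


Rotations (sorted):
  0: $deeecec -> last char: c
  1: c$deeece -> last char: e
  2: cec$deee -> last char: e
  3: deeecec$ -> last char: $
  4: ec$deeec -> last char: c
  5: ecec$dee -> last char: e
  6: eecec$de -> last char: e
  7: eeecec$d -> last char: d


BWT = cee$ceed


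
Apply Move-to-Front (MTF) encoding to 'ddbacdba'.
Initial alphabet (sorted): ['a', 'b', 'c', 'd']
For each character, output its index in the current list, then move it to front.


MTF encoding:
'd': index 3 in ['a', 'b', 'c', 'd'] -> ['d', 'a', 'b', 'c']
'd': index 0 in ['d', 'a', 'b', 'c'] -> ['d', 'a', 'b', 'c']
'b': index 2 in ['d', 'a', 'b', 'c'] -> ['b', 'd', 'a', 'c']
'a': index 2 in ['b', 'd', 'a', 'c'] -> ['a', 'b', 'd', 'c']
'c': index 3 in ['a', 'b', 'd', 'c'] -> ['c', 'a', 'b', 'd']
'd': index 3 in ['c', 'a', 'b', 'd'] -> ['d', 'c', 'a', 'b']
'b': index 3 in ['d', 'c', 'a', 'b'] -> ['b', 'd', 'c', 'a']
'a': index 3 in ['b', 'd', 'c', 'a'] -> ['a', 'b', 'd', 'c']


Output: [3, 0, 2, 2, 3, 3, 3, 3]


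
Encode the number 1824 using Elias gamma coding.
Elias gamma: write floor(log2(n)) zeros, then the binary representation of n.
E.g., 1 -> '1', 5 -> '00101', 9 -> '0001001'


num_bits = floor(log2(1824)) + 1 = 11
leading_zeros = num_bits - 1 = 10
binary(1824) = 11100100000

Elias gamma(1824) = '0000000000' + '11100100000' = 000000000011100100000 (21 bits)


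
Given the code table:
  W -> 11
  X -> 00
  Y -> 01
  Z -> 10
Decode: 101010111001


Decoding:
10 -> Z
10 -> Z
10 -> Z
11 -> W
10 -> Z
01 -> Y


Result: ZZZWZY


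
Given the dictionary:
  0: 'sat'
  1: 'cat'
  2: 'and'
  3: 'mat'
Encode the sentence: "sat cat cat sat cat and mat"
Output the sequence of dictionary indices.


Look up each word in the dictionary:
  'sat' -> 0
  'cat' -> 1
  'cat' -> 1
  'sat' -> 0
  'cat' -> 1
  'and' -> 2
  'mat' -> 3

Encoded: [0, 1, 1, 0, 1, 2, 3]


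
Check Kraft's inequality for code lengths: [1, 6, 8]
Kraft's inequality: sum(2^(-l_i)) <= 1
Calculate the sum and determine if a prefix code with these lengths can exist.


Sum = 2^(-1) + 2^(-6) + 2^(-8)
    = 0.5 + 0.015625 + 0.00390625
    = 133/256 = 0.51953125
Since 0.51953125 <= 1, Kraft's inequality IS satisfied.
A prefix code with these lengths CAN exist.

Kraft sum = 0.51953125. Satisfied.


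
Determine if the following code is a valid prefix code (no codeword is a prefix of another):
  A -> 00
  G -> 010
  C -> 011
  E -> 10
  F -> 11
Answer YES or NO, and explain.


Checking each pair (does one codeword prefix another?):
  A='00' vs G='010': no prefix
  A='00' vs C='011': no prefix
  A='00' vs E='10': no prefix
  A='00' vs F='11': no prefix
  G='010' vs A='00': no prefix
  G='010' vs C='011': no prefix
  G='010' vs E='10': no prefix
  G='010' vs F='11': no prefix
  C='011' vs A='00': no prefix
  C='011' vs G='010': no prefix
  C='011' vs E='10': no prefix
  C='011' vs F='11': no prefix
  E='10' vs A='00': no prefix
  E='10' vs G='010': no prefix
  E='10' vs C='011': no prefix
  E='10' vs F='11': no prefix
  F='11' vs A='00': no prefix
  F='11' vs G='010': no prefix
  F='11' vs C='011': no prefix
  F='11' vs E='10': no prefix
No violation found over all pairs.

YES -- this is a valid prefix code. No codeword is a prefix of any other codeword.


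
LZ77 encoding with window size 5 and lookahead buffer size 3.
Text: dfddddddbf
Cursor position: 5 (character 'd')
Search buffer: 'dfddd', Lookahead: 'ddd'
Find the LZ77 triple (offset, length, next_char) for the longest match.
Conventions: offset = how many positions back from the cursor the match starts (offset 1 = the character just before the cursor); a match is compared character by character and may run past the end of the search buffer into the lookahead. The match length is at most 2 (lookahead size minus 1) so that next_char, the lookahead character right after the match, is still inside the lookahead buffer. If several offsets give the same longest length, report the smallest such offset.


Try each offset into the search buffer:
  offset=1 (pos 4, char 'd'): match length 2
  offset=2 (pos 3, char 'd'): match length 2
  offset=3 (pos 2, char 'd'): match length 2
  offset=4 (pos 1, char 'f'): match length 0
  offset=5 (pos 0, char 'd'): match length 1
Longest match has length 2, found at offsets 1, 2, 3; take the smallest, offset 1.
next_char = character at position 5 + 2 = 7 -> 'd'

Best match: offset=1, length=2 (matching 'dd' starting at position 4)
LZ77 triple: (1, 2, 'd')


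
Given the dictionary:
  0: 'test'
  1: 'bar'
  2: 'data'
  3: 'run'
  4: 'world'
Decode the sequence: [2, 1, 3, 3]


Look up each index in the dictionary:
  2 -> 'data'
  1 -> 'bar'
  3 -> 'run'
  3 -> 'run'

Decoded: "data bar run run"


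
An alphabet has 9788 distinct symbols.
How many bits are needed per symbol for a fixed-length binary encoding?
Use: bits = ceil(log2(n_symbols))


log2(9788) = 13.2568
Bracket: 2^13 = 8192 < 9788 <= 2^14 = 16384
So ceil(log2(9788)) = 14

bits = ceil(log2(9788)) = ceil(13.2568) = 14 bits


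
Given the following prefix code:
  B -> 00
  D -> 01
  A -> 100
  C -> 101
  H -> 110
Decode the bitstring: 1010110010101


Decoding step by step:
Bits 101 -> C
Bits 01 -> D
Bits 100 -> A
Bits 101 -> C
Bits 01 -> D


Decoded message: CDACD


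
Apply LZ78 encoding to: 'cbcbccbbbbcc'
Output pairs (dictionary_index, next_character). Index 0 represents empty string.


LZ78 encoding steps:
Dictionary: {0: ''}
Step 1: w='' (idx 0), next='c' -> output (0, 'c'), add 'c' as idx 1
Step 2: w='' (idx 0), next='b' -> output (0, 'b'), add 'b' as idx 2
Step 3: w='c' (idx 1), next='b' -> output (1, 'b'), add 'cb' as idx 3
Step 4: w='c' (idx 1), next='c' -> output (1, 'c'), add 'cc' as idx 4
Step 5: w='b' (idx 2), next='b' -> output (2, 'b'), add 'bb' as idx 5
Step 6: w='bb' (idx 5), next='c' -> output (5, 'c'), add 'bbc' as idx 6
Step 7: w='c' (idx 1), end of input -> output (1, '')


Encoded: [(0, 'c'), (0, 'b'), (1, 'b'), (1, 'c'), (2, 'b'), (5, 'c'), (1, '')]


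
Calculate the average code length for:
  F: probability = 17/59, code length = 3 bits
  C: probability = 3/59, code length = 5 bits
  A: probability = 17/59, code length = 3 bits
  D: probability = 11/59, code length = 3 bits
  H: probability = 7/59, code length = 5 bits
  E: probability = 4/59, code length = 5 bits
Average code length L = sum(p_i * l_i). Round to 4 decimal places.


Weighted contributions p_i * l_i:
  F: (17/59) * 3 = 51/59
  C: (3/59) * 5 = 15/59
  A: (17/59) * 3 = 51/59
  D: (11/59) * 3 = 33/59
  H: (7/59) * 5 = 35/59
  E: (4/59) * 5 = 20/59
Sum = (51 + 15 + 51 + 33 + 35 + 20)/59 = 205/59

L = 205/59 = 3.4746 bits/symbol


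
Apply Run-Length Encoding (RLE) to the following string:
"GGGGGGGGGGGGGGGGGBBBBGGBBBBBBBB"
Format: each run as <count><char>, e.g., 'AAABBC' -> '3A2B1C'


Scanning runs left to right:
  i=0: run of 'G' x 17 -> '17G'
  i=17: run of 'B' x 4 -> '4B'
  i=21: run of 'G' x 2 -> '2G'
  i=23: run of 'B' x 8 -> '8B'

RLE = 17G4B2G8B


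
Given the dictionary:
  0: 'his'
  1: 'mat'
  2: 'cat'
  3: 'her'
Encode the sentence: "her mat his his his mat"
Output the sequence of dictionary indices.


Look up each word in the dictionary:
  'her' -> 3
  'mat' -> 1
  'his' -> 0
  'his' -> 0
  'his' -> 0
  'mat' -> 1

Encoded: [3, 1, 0, 0, 0, 1]


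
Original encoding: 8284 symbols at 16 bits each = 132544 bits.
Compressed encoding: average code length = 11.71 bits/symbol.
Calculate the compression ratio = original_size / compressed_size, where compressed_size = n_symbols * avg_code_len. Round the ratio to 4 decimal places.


original_size = n_symbols * orig_bits = 8284 * 16 = 132544 bits
compressed_size = n_symbols * avg_code_len = 8284 * 11.71 = 97005.64 bits
ratio = original_size / compressed_size = 132544 / 97005.64 = 1.3664

Compression ratio = 1.3664
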